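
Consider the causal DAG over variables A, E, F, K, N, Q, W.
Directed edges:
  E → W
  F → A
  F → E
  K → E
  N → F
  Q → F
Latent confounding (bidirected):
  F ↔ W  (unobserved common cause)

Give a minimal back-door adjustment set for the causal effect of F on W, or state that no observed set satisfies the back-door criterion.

F→W: no observed back-door set.

desc(F)\{F}={A,E,W}; candidates ⊆ {K,N,Q}.
F↔W: latent back-door arc(s) into F.
size 0: {}; under {} F still reaches {N,Q,W} ∋ W.
size 1: {K}, {N}, {Q}; under {K} F still reaches {N,Q,W} ∋ W.
size 2: {K,N}, {K,Q}, {N,Q}; under {K,N} F still reaches {Q,W} ∋ W.
F↔W cannot be blocked by any observed set — no back-door set.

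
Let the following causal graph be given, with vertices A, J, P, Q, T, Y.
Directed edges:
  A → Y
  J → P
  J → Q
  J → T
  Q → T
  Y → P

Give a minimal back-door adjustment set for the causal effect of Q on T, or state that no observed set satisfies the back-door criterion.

Q→T: minimal back-door set {J}.

desc(Q)\{Q}={T}; candidates ⊆ {A,J,P,Y}.
size 0: {}; under {} Q still reaches {J,P,T} ∋ T.
{J}: Q⊥T given {J} in G with Q→· removed — back-door holds.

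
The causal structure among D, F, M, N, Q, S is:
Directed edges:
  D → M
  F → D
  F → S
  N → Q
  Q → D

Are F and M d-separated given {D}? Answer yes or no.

Yes — F ⊥ M | {D}.

Bayes-Ball from F | {D} reaches {N,Q,S}.
M ∉ reach(F|{D}) ⇒ F ⊥ M | {D}.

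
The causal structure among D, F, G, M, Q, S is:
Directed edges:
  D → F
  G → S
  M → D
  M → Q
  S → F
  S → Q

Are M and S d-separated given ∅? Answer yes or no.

Yes — M ⊥ S | ∅.

Bayes-Ball from M | ∅ reaches {D,F,Q}.
S ∉ reach(M|∅) ⇒ M ⊥ S | ∅.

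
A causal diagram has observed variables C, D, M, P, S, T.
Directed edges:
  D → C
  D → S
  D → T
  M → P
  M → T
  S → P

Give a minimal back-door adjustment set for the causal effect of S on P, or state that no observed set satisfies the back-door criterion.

desc(S)\{S}={P}; candidates ⊆ {C,D,M,T}.
∅: S⊥P given ∅ in G with S→· removed — back-door holds.

S→P: minimal back-door set ∅.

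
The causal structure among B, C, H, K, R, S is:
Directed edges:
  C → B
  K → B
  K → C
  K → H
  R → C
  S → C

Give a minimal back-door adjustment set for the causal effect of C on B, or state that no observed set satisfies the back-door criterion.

C→B: minimal back-door set {K}.

desc(C)\{C}={B}; candidates ⊆ {H,K,R,S}.
size 0: {}; under {} C still reaches {B,H,K,R,S} ∋ B.
{K}: C⊥B given {K} in G with C→· removed — back-door holds.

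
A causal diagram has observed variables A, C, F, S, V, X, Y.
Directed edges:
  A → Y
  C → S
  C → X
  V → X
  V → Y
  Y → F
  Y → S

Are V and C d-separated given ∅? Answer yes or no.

Bayes-Ball from V | ∅ reaches {F,S,X,Y}.
C ∉ reach(V|∅) ⇒ V ⊥ C | ∅.

Yes — V ⊥ C | ∅.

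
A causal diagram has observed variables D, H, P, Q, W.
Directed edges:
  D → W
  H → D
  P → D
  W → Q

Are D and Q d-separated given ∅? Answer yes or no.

No — D and Q are d-connected given ∅.

Bayes-Ball from D | ∅ reaches {H,P,Q,W}.
Q ∈ reach(D|∅) ⇒ D ⊥̸ Q | ∅.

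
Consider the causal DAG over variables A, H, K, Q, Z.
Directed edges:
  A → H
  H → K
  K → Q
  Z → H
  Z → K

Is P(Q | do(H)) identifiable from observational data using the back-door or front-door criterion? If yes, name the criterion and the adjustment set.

desc(H)\{H}={K,Q}; candidates ⊆ {A,Z}.
size 0: {}; under {} H still reaches {A,K,Q,Z} ∋ Q.
{Z}: H⊥Q given {Z} in G with H→· removed — back-door holds.
P(Q|do(H)) = Σ_{Z} P(Q|H,Z)·P(Z).

P(Q|do(H)): backdoor, adjust for {Z}.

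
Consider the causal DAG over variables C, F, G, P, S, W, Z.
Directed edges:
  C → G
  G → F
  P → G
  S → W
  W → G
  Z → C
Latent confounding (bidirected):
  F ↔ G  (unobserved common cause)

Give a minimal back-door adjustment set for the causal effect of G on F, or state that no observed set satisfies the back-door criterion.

G→F: no observed back-door set.

desc(G)\{G}={F}; candidates ⊆ {C,P,S,W,Z}.
G↔F: latent back-door arc(s) into G.
size 0: {}; under {} G still reaches {C,F,P,S,W,Z} ∋ F.
size 1: {C}, {P}, {S} …(+2); under {C} G still reaches {F,P,S,W} ∋ F.
size 2: {C,P}, {C,S}, {C,W} …(+7); under {C,P} G still reaches {F,S,W} ∋ F.
G↔F cannot be blocked by any observed set — no back-door set.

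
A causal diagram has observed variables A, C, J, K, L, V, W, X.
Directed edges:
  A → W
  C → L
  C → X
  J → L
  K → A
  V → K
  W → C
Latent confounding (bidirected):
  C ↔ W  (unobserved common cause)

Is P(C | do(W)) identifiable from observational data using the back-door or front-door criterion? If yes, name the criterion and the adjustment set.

P(C|do(W)): not identifiable (no BD/FD set).

desc(W)\{W}={C,L,X}; candidates ⊆ {A,J,K,V}.
W↔C: latent back-door arc(s) into W.
size 0: {}; under {} W still reaches {A,C,K,L,V,X} ∋ C.
size 1: {A}, {J}, {K} …(+1); under {A} W still reaches {C,L,X} ∋ C.
size 2: {A,J}, {A,K}, {A,V} …(+3); under {A,J} W still reaches {C,L,X} ∋ C.
W↔C cannot be blocked by any observed set — no back-door set.
No mediator lies on a directed W→…→C path.
Neither criterion identifies P(C|do(W)) in this graph.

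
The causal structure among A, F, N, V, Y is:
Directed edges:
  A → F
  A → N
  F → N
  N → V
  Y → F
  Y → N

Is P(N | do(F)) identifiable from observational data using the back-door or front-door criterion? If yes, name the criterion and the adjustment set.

P(N|do(F)): backdoor, adjust for {A, Y}.

desc(F)\{F}={N,V}; candidates ⊆ {A,Y}.
size 0: {}; under {} F still reaches {A,N,V,Y} ∋ N.
size 1: {A}, {Y}; under {A} F still reaches {N,V,Y} ∋ N.
{A,Y}: F⊥N given {A,Y} in G with F→· removed — back-door holds.
P(N|do(F)) = Σ_{A,Y} P(N|F,A,Y)·P(A,Y).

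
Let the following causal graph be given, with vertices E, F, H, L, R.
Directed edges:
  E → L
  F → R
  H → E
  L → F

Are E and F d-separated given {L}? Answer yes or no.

Bayes-Ball from E | {L} reaches {H}.
F ∉ reach(E|{L}) ⇒ E ⊥ F | {L}.

Yes — E ⊥ F | {L}.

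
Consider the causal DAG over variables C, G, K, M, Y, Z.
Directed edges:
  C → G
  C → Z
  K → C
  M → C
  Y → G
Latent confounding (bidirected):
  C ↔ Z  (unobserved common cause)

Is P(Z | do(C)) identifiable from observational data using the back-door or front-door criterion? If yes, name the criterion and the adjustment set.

desc(C)\{C}={G,Z}; candidates ⊆ {K,M,Y}.
C↔Z: latent back-door arc(s) into C.
size 0: {}; under {} C still reaches {K,M,Z} ∋ Z.
size 1: {K}, {M}, {Y}; under {K} C still reaches {M,Z} ∋ Z.
size 2: {K,M}, {K,Y}, {M,Y}; under {K,M} C still reaches {Z} ∋ Z.
C↔Z cannot be blocked by any observed set — no back-door set.
No mediator lies on a directed C→…→Z path.
Neither criterion identifies P(Z|do(C)) in this graph.

P(Z|do(C)): not identifiable (no BD/FD set).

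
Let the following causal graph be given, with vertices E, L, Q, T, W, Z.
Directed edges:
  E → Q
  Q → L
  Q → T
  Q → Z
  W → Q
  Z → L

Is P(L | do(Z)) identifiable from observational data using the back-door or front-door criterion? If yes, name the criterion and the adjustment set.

P(L|do(Z)): backdoor, adjust for {Q}.

desc(Z)\{Z}={L}; candidates ⊆ {E,Q,T,W}.
size 0: {}; under {} Z still reaches {E,L,Q,T,W} ∋ L.
{Q}: Z⊥L given {Q} in G with Z→· removed — back-door holds.
P(L|do(Z)) = Σ_{Q} P(L|Z,Q)·P(Q).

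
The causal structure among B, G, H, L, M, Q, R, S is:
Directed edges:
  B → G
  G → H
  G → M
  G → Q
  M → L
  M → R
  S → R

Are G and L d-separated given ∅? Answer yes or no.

Bayes-Ball from G | ∅ reaches {B,H,L,M,Q,R}.
L ∈ reach(G|∅) ⇒ G ⊥̸ L | ∅.

No — G and L are d-connected given ∅.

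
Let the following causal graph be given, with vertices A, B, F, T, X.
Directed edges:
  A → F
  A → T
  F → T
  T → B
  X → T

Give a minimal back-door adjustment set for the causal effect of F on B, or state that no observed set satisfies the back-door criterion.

F→B: minimal back-door set {A}.

desc(F)\{F}={B,T}; candidates ⊆ {A,X}.
size 0: {}; under {} F still reaches {A,B,T} ∋ B.
{A}: F⊥B given {A} in G with F→· removed — back-door holds.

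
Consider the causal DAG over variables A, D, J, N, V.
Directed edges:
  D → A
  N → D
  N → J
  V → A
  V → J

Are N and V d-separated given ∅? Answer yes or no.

Yes — N ⊥ V | ∅.

Bayes-Ball from N | ∅ reaches {A,D,J}.
V ∉ reach(N|∅) ⇒ N ⊥ V | ∅.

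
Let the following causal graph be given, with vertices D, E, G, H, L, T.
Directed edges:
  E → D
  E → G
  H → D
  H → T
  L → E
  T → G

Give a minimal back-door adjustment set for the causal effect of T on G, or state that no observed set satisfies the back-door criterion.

desc(T)\{T}={G}; candidates ⊆ {D,E,H,L}.
∅: T⊥G given ∅ in G with T→· removed — back-door holds.

T→G: minimal back-door set ∅.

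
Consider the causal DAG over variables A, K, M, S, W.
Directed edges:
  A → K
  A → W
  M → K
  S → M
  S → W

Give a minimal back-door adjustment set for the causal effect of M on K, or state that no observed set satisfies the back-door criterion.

desc(M)\{M}={K}; candidates ⊆ {A,S,W}.
∅: M⊥K given ∅ in G with M→· removed — back-door holds.

M→K: minimal back-door set ∅.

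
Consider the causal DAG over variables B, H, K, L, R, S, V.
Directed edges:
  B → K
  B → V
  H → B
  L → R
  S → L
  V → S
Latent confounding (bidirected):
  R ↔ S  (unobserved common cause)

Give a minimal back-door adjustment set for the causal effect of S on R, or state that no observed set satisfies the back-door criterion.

desc(S)\{S}={L,R}; candidates ⊆ {B,H,K,V}.
S↔R: latent back-door arc(s) into S.
size 0: {}; under {} S still reaches {B,H,K,R,V} ∋ R.
size 1: {B}, {H}, {K} …(+1); under {B} S still reaches {R,V} ∋ R.
size 2: {B,H}, {B,K}, {B,V} …(+3); under {B,H} S still reaches {R,V} ∋ R.
S↔R cannot be blocked by any observed set — no back-door set.

S→R: no observed back-door set.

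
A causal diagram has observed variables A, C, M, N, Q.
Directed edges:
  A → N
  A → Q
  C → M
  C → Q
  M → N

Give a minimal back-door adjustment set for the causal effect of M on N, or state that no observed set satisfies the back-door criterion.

desc(M)\{M}={N}; candidates ⊆ {A,C,Q}.
∅: M⊥N given ∅ in G with M→· removed — back-door holds.

M→N: minimal back-door set ∅.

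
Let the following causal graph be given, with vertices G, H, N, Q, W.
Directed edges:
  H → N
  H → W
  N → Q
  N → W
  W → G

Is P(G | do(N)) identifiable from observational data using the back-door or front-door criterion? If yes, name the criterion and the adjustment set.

desc(N)\{N}={G,Q,W}; candidates ⊆ {H}.
size 0: {}; under {} N still reaches {G,H,W} ∋ G.
{H}: N⊥G given {H} in G with N→· removed — back-door holds.
P(G|do(N)) = Σ_{H} P(G|N,H)·P(H).

P(G|do(N)): backdoor, adjust for {H}.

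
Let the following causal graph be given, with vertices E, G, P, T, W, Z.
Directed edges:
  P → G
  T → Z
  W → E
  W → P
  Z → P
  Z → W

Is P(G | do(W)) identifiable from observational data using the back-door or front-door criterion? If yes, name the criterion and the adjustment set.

P(G|do(W)): backdoor, adjust for {Z}.

desc(W)\{W}={E,G,P}; candidates ⊆ {T,Z}.
size 0: {}; under {} W still reaches {G,P,T,Z} ∋ G.
{Z}: W⊥G given {Z} in G with W→· removed — back-door holds.
P(G|do(W)) = Σ_{Z} P(G|W,Z)·P(Z).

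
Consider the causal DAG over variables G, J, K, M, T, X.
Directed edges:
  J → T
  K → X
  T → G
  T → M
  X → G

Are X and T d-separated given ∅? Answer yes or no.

Yes — X ⊥ T | ∅.

Bayes-Ball from X | ∅ reaches {G,K}.
T ∉ reach(X|∅) ⇒ X ⊥ T | ∅.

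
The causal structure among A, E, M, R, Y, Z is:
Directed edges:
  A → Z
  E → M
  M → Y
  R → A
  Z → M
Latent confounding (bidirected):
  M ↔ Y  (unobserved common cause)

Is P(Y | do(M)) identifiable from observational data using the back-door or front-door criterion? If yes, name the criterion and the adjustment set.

desc(M)\{M}={Y}; candidates ⊆ {A,E,R,Z}.
M↔Y: latent back-door arc(s) into M.
size 0: {}; under {} M still reaches {A,E,R,Y,Z} ∋ Y.
size 1: {A}, {E}, {R} …(+1); under {A} M still reaches {E,Y,Z} ∋ Y.
size 2: {A,E}, {A,R}, {A,Z} …(+3); under {A,E} M still reaches {Y,Z} ∋ Y.
M↔Y cannot be blocked by any observed set — no back-door set.
No mediator lies on a directed M→…→Y path.
Neither criterion identifies P(Y|do(M)) in this graph.

P(Y|do(M)): not identifiable (no BD/FD set).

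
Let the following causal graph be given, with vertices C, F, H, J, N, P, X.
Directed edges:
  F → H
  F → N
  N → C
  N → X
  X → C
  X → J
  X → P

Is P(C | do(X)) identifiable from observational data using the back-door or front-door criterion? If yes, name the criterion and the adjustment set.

desc(X)\{X}={C,J,P}; candidates ⊆ {F,H,N}.
size 0: {}; under {} X still reaches {C,F,H,N} ∋ C.
{N}: X⊥C given {N} in G with X→· removed — back-door holds.
P(C|do(X)) = Σ_{N} P(C|X,N)·P(N).

P(C|do(X)): backdoor, adjust for {N}.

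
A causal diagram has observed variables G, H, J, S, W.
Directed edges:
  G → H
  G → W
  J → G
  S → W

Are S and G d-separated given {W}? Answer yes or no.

Bayes-Ball from S | {W} reaches {G,H,J}.
G ∈ reach(S|{W}) ⇒ S ⊥̸ G | {W}.

No — S and G are d-connected given {W}.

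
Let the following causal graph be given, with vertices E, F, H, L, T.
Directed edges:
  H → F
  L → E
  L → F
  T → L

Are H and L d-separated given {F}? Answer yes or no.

No — H and L are d-connected given {F}.

Bayes-Ball from H | {F} reaches {E,L,T}.
L ∈ reach(H|{F}) ⇒ H ⊥̸ L | {F}.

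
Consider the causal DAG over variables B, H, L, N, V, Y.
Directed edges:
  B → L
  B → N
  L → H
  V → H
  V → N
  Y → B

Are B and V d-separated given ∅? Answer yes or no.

Bayes-Ball from B | ∅ reaches {H,L,N,Y}.
V ∉ reach(B|∅) ⇒ B ⊥ V | ∅.

Yes — B ⊥ V | ∅.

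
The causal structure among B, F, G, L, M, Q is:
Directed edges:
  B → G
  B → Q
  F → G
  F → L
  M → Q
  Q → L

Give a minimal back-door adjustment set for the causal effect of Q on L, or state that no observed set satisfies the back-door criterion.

Q→L: minimal back-door set ∅.

desc(Q)\{Q}={L}; candidates ⊆ {B,F,G,M}.
∅: Q⊥L given ∅ in G with Q→· removed — back-door holds.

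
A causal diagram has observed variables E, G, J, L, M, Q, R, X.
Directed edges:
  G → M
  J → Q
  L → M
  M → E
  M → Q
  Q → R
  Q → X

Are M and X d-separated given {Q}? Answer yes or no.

Yes — M ⊥ X | {Q}.

Bayes-Ball from M | {Q} reaches {E,G,J,L}.
X ∉ reach(M|{Q}) ⇒ M ⊥ X | {Q}.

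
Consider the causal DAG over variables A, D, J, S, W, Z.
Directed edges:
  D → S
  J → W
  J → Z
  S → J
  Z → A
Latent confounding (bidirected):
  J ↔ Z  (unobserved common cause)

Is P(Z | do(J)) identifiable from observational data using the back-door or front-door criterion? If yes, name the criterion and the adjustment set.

P(Z|do(J)): not identifiable (no BD/FD set).

desc(J)\{J}={A,W,Z}; candidates ⊆ {D,S}.
J↔Z: latent back-door arc(s) into J.
size 0: {}; under {} J still reaches {A,D,S,Z} ∋ Z.
size 1: {D}, {S}; under {D} J still reaches {A,S,Z} ∋ Z.
size 2: {D,S}; under {D,S} J still reaches {A,Z} ∋ Z.
J↔Z cannot be blocked by any observed set — no back-door set.
No mediator lies on a directed J→…→Z path.
Neither criterion identifies P(Z|do(J)) in this graph.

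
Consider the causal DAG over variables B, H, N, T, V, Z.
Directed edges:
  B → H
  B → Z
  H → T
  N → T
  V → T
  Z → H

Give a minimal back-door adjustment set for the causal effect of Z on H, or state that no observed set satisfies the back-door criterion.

Z→H: minimal back-door set {B}.

desc(Z)\{Z}={H,T}; candidates ⊆ {B,N,V}.
size 0: {}; under {} Z still reaches {B,H,T} ∋ H.
{B}: Z⊥H given {B} in G with Z→· removed — back-door holds.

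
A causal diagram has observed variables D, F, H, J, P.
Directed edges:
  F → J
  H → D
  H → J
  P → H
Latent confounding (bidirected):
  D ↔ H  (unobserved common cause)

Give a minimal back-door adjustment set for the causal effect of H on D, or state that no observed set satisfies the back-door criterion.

H→D: no observed back-door set.

desc(H)\{H}={D,J}; candidates ⊆ {F,P}.
H↔D: latent back-door arc(s) into H.
size 0: {}; under {} H still reaches {D,P} ∋ D.
size 1: {F}, {P}; under {F} H still reaches {D,P} ∋ D.
size 2: {F,P}; under {F,P} H still reaches {D} ∋ D.
H↔D cannot be blocked by any observed set — no back-door set.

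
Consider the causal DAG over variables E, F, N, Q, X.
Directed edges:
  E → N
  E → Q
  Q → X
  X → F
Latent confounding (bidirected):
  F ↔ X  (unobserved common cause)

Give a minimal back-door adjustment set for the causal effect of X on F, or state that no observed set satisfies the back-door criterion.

X→F: no observed back-door set.

desc(X)\{X}={F}; candidates ⊆ {E,N,Q}.
X↔F: latent back-door arc(s) into X.
size 0: {}; under {} X still reaches {E,F,N,Q} ∋ F.
size 1: {E}, {N}, {Q}; under {E} X still reaches {F,Q} ∋ F.
size 2: {E,N}, {E,Q}, {N,Q}; under {E,N} X still reaches {F,Q} ∋ F.
X↔F cannot be blocked by any observed set — no back-door set.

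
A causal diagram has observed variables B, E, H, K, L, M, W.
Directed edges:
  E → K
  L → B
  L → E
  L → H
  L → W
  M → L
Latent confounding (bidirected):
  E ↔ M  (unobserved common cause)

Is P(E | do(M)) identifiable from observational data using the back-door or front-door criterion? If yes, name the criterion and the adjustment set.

desc(M)\{M}={B,E,H,K,L,W}; candidates ⊆ {—}.
M↔E: latent back-door arc(s) into M.
size 0: {}; under {} M still reaches {E,K} ∋ E.
M↔E cannot be blocked by any observed set — no back-door set.
{L}: (i) intercepts every directed M→E path; (ii) no back-door M→{L}; (iii) {M} blocks every back-door {L}→E. Front-door holds.
P(E|do(M)) = Σ_{L} P(L|M) Σ_{M'} P(E|L,M')P(M').

P(E|do(M)): frontdoor, adjust for {L}.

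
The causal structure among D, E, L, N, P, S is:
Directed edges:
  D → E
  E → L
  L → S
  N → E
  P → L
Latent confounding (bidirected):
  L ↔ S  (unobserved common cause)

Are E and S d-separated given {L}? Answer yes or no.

No — E and S are d-connected given {L}.

Bayes-Ball from E | {L} reaches {D,N,P,S}.
S ∈ reach(E|{L}) ⇒ E ⊥̸ S | {L}.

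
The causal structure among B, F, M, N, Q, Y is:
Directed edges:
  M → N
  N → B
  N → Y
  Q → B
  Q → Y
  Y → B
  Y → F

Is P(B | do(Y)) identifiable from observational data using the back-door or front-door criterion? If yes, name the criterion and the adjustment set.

P(B|do(Y)): backdoor, adjust for {N, Q}.

desc(Y)\{Y}={B,F}; candidates ⊆ {M,N,Q}.
size 0: {}; under {} Y still reaches {B,M,N,Q} ∋ B.
size 1: {M}, {N}, {Q}; under {M} Y still reaches {B,N,Q} ∋ B.
{N,Q}: Y⊥B given {N,Q} in G with Y→· removed — back-door holds.
P(B|do(Y)) = Σ_{N,Q} P(B|Y,N,Q)·P(N,Q).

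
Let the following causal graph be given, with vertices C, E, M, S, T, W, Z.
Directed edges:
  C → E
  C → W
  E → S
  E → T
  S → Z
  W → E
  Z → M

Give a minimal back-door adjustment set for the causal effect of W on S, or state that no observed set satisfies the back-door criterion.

W→S: minimal back-door set {C}.

desc(W)\{W}={E,M,S,T,Z}; candidates ⊆ {C}.
size 0: {}; under {} W still reaches {C,E,M,S,T,Z} ∋ S.
{C}: W⊥S given {C} in G with W→· removed — back-door holds.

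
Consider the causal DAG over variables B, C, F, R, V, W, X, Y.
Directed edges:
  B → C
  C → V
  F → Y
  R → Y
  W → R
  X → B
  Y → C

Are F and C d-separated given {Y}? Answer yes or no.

Yes — F ⊥ C | {Y}.

Bayes-Ball from F | {Y} reaches {R,W}.
C ∉ reach(F|{Y}) ⇒ F ⊥ C | {Y}.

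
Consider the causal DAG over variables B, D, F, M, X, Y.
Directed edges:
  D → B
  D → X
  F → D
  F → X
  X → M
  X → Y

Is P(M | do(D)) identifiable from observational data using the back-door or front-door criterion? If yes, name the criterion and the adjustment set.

P(M|do(D)): backdoor, adjust for {F}.

desc(D)\{D}={B,M,X,Y}; candidates ⊆ {F}.
size 0: {}; under {} D still reaches {F,M,X,Y} ∋ M.
{F}: D⊥M given {F} in G with D→· removed — back-door holds.
P(M|do(D)) = Σ_{F} P(M|D,F)·P(F).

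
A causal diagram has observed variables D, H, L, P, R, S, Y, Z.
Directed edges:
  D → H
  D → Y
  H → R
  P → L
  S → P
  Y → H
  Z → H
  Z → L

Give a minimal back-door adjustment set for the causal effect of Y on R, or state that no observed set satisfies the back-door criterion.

Y→R: minimal back-door set {D}.

desc(Y)\{Y}={H,R}; candidates ⊆ {D,L,P,S,Z}.
size 0: {}; under {} Y still reaches {D,H,R} ∋ R.
{D}: Y⊥R given {D} in G with Y→· removed — back-door holds.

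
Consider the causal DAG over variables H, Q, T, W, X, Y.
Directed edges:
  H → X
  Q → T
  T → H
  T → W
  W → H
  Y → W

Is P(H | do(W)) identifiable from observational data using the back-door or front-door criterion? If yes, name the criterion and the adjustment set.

P(H|do(W)): backdoor, adjust for {T}.

desc(W)\{W}={H,X}; candidates ⊆ {Q,T,Y}.
size 0: {}; under {} W still reaches {H,Q,T,X,Y} ∋ H.
{T}: W⊥H given {T} in G with W→· removed — back-door holds.
P(H|do(W)) = Σ_{T} P(H|W,T)·P(T).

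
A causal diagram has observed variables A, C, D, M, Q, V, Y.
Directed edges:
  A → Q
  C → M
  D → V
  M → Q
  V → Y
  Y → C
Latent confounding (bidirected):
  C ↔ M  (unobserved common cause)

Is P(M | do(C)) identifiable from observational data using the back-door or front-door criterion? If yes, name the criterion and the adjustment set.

desc(C)\{C}={M,Q}; candidates ⊆ {A,D,V,Y}.
C↔M: latent back-door arc(s) into C.
size 0: {}; under {} C still reaches {D,M,Q,V,Y} ∋ M.
size 1: {A}, {D}, {V} …(+1); under {A} C still reaches {D,M,Q,V,Y} ∋ M.
size 2: {A,D}, {A,V}, {A,Y} …(+3); under {A,D} C still reaches {M,Q,V,Y} ∋ M.
C↔M cannot be blocked by any observed set — no back-door set.
No mediator lies on a directed C→…→M path.
Neither criterion identifies P(M|do(C)) in this graph.

P(M|do(C)): not identifiable (no BD/FD set).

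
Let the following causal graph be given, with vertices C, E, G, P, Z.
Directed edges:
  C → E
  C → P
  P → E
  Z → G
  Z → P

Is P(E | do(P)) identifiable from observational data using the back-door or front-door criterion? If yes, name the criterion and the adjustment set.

P(E|do(P)): backdoor, adjust for {C}.

desc(P)\{P}={E}; candidates ⊆ {C,G,Z}.
size 0: {}; under {} P still reaches {C,E,G,Z} ∋ E.
{C}: P⊥E given {C} in G with P→· removed — back-door holds.
P(E|do(P)) = Σ_{C} P(E|P,C)·P(C).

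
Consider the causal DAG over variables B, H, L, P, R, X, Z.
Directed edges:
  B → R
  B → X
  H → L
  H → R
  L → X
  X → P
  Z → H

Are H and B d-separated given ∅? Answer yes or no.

Bayes-Ball from H | ∅ reaches {L,P,R,X,Z}.
B ∉ reach(H|∅) ⇒ H ⊥ B | ∅.

Yes — H ⊥ B | ∅.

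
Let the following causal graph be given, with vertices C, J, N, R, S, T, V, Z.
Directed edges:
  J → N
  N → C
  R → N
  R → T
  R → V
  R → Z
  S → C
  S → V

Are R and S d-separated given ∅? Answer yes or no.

Yes — R ⊥ S | ∅.

Bayes-Ball from R | ∅ reaches {C,N,T,V,Z}.
S ∉ reach(R|∅) ⇒ R ⊥ S | ∅.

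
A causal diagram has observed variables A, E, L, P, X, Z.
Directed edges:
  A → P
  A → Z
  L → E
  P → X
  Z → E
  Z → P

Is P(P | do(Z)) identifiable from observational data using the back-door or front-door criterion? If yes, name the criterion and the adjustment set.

desc(Z)\{Z}={E,P,X}; candidates ⊆ {A,L}.
size 0: {}; under {} Z still reaches {A,P,X} ∋ P.
{A}: Z⊥P given {A} in G with Z→· removed — back-door holds.
P(P|do(Z)) = Σ_{A} P(P|Z,A)·P(A).

P(P|do(Z)): backdoor, adjust for {A}.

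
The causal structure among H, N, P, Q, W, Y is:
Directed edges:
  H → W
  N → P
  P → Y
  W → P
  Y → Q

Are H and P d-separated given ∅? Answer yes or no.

No — H and P are d-connected given ∅.

Bayes-Ball from H | ∅ reaches {P,Q,W,Y}.
P ∈ reach(H|∅) ⇒ H ⊥̸ P | ∅.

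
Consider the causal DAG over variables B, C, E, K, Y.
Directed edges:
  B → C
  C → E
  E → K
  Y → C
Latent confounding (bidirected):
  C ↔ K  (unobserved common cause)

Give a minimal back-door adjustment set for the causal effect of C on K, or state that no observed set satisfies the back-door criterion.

C→K: no observed back-door set.

desc(C)\{C}={E,K}; candidates ⊆ {B,Y}.
C↔K: latent back-door arc(s) into C.
size 0: {}; under {} C still reaches {B,K,Y} ∋ K.
size 1: {B}, {Y}; under {B} C still reaches {K,Y} ∋ K.
size 2: {B,Y}; under {B,Y} C still reaches {K} ∋ K.
C↔K cannot be blocked by any observed set — no back-door set.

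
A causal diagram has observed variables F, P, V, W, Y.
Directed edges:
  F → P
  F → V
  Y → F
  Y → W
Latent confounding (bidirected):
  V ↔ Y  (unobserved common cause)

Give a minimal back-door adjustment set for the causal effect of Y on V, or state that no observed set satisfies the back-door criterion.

Y→V: no observed back-door set.

desc(Y)\{Y}={F,P,V,W}; candidates ⊆ {—}.
Y↔V: latent back-door arc(s) into Y.
size 0: {}; under {} Y still reaches {V} ∋ V.
Y↔V cannot be blocked by any observed set — no back-door set.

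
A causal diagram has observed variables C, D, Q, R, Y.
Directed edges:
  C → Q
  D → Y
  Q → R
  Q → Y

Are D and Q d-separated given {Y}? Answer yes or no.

Bayes-Ball from D | {Y} reaches {C,Q,R}.
Q ∈ reach(D|{Y}) ⇒ D ⊥̸ Q | {Y}.

No — D and Q are d-connected given {Y}.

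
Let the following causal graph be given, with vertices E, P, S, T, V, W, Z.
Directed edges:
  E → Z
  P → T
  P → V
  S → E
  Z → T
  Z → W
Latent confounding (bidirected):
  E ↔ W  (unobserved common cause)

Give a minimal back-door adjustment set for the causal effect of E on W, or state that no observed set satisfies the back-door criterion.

E→W: no observed back-door set.

desc(E)\{E}={T,W,Z}; candidates ⊆ {P,S,V}.
E↔W: latent back-door arc(s) into E.
size 0: {}; under {} E still reaches {S,W} ∋ W.
size 1: {P}, {S}, {V}; under {P} E still reaches {S,W} ∋ W.
size 2: {P,S}, {P,V}, {S,V}; under {P,S} E still reaches {W} ∋ W.
E↔W cannot be blocked by any observed set — no back-door set.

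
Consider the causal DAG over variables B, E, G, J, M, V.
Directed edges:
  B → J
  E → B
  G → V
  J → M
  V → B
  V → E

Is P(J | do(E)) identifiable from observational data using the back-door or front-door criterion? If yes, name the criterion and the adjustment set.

P(J|do(E)): backdoor, adjust for {V}.

desc(E)\{E}={B,J,M}; candidates ⊆ {G,V}.
size 0: {}; under {} E still reaches {B,G,J,M,V} ∋ J.
{V}: E⊥J given {V} in G with E→· removed — back-door holds.
P(J|do(E)) = Σ_{V} P(J|E,V)·P(V).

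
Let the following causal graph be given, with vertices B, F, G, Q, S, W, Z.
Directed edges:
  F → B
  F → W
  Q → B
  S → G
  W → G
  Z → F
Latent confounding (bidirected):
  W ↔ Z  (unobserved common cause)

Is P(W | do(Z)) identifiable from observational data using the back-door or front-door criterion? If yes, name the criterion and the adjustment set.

P(W|do(Z)): frontdoor, adjust for {F}.

desc(Z)\{Z}={B,F,G,W}; candidates ⊆ {Q,S}.
Z↔W: latent back-door arc(s) into Z.
size 0: {}; under {} Z still reaches {G,W} ∋ W.
size 1: {Q}, {S}; under {Q} Z still reaches {G,W} ∋ W.
size 2: {Q,S}; under {Q,S} Z still reaches {G,W} ∋ W.
Z↔W cannot be blocked by any observed set — no back-door set.
{F}: (i) intercepts every directed Z→W path; (ii) no back-door Z→{F}; (iii) {Z} blocks every back-door {F}→W. Front-door holds.
P(W|do(Z)) = Σ_{F} P(F|Z) Σ_{Z'} P(W|F,Z')P(Z').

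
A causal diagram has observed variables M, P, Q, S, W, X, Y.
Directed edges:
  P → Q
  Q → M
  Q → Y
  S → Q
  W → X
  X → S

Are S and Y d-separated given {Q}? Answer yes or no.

Bayes-Ball from S | {Q} reaches {P,W,X}.
Y ∉ reach(S|{Q}) ⇒ S ⊥ Y | {Q}.

Yes — S ⊥ Y | {Q}.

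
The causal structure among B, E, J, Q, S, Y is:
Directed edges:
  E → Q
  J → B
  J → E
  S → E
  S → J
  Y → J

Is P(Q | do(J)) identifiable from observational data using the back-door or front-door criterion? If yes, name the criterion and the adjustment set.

P(Q|do(J)): backdoor, adjust for {S}.

desc(J)\{J}={B,E,Q}; candidates ⊆ {S,Y}.
size 0: {}; under {} J still reaches {E,Q,S,Y} ∋ Q.
{S}: J⊥Q given {S} in G with J→· removed — back-door holds.
P(Q|do(J)) = Σ_{S} P(Q|J,S)·P(S).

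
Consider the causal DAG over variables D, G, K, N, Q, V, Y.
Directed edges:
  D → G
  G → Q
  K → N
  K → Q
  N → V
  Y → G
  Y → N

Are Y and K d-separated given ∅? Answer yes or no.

Bayes-Ball from Y | ∅ reaches {G,N,Q,V}.
K ∉ reach(Y|∅) ⇒ Y ⊥ K | ∅.

Yes — Y ⊥ K | ∅.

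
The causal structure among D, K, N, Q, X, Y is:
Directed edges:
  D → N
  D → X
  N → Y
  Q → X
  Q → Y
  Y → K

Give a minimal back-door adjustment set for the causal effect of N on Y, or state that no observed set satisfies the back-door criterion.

N→Y: minimal back-door set ∅.

desc(N)\{N}={K,Y}; candidates ⊆ {D,Q,X}.
∅: N⊥Y given ∅ in G with N→· removed — back-door holds.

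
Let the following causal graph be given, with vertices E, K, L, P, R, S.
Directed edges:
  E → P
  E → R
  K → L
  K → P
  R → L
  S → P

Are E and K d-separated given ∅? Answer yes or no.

Bayes-Ball from E | ∅ reaches {L,P,R}.
K ∉ reach(E|∅) ⇒ E ⊥ K | ∅.

Yes — E ⊥ K | ∅.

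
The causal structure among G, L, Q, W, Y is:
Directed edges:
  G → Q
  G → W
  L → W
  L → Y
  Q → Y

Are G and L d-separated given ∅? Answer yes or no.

Bayes-Ball from G | ∅ reaches {Q,W,Y}.
L ∉ reach(G|∅) ⇒ G ⊥ L | ∅.

Yes — G ⊥ L | ∅.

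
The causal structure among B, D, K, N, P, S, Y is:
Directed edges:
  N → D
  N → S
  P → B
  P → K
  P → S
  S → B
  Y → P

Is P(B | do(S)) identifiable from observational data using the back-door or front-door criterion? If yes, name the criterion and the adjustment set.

desc(S)\{S}={B}; candidates ⊆ {D,K,N,P,Y}.
size 0: {}; under {} S still reaches {B,D,K,N,P,Y} ∋ B.
{P}: S⊥B given {P} in G with S→· removed — back-door holds.
P(B|do(S)) = Σ_{P} P(B|S,P)·P(P).

P(B|do(S)): backdoor, adjust for {P}.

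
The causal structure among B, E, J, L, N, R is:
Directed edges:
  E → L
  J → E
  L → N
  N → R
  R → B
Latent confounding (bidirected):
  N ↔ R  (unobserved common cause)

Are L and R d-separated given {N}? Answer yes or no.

No — L and R are d-connected given {N}.

Bayes-Ball from L | {N} reaches {B,E,J,R}.
R ∈ reach(L|{N}) ⇒ L ⊥̸ R | {N}.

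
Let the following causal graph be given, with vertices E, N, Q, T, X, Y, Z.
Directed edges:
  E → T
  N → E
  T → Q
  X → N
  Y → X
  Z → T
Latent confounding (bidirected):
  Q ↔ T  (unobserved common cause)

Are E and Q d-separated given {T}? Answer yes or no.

No — E and Q are d-connected given {T}.

Bayes-Ball from E | {T} reaches {N,Q,X,Y,Z}.
Q ∈ reach(E|{T}) ⇒ E ⊥̸ Q | {T}.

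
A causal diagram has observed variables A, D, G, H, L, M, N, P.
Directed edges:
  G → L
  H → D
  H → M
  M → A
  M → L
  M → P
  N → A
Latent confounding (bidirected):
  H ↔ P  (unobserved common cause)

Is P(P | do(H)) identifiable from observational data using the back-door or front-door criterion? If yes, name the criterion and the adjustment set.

desc(H)\{H}={A,D,L,M,P}; candidates ⊆ {G,N}.
H↔P: latent back-door arc(s) into H.
size 0: {}; under {} H still reaches {P} ∋ P.
size 1: {G}, {N}; under {G} H still reaches {P} ∋ P.
size 2: {G,N}; under {G,N} H still reaches {P} ∋ P.
H↔P cannot be blocked by any observed set — no back-door set.
{M}: (i) intercepts every directed H→P path; (ii) no back-door H→{M}; (iii) {H} blocks every back-door {M}→P. Front-door holds.
P(P|do(H)) = Σ_{M} P(M|H) Σ_{H'} P(P|M,H')P(H').

P(P|do(H)): frontdoor, adjust for {M}.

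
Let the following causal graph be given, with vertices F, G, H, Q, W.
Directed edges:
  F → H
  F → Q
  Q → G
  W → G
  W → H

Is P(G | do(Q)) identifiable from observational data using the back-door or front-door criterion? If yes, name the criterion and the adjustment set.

P(G|do(Q)): backdoor, adjust for ∅.

desc(Q)\{Q}={G}; candidates ⊆ {F,H,W}.
∅: Q⊥G given ∅ in G with Q→· removed — back-door holds.
P(G|do(Q)) = P(G|Q) — no adjustment needed.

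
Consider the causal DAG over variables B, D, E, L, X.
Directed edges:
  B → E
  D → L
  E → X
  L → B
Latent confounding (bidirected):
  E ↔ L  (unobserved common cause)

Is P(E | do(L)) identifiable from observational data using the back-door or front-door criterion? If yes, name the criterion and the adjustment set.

desc(L)\{L}={B,E,X}; candidates ⊆ {D}.
L↔E: latent back-door arc(s) into L.
size 0: {}; under {} L still reaches {D,E,X} ∋ E.
size 1: {D}; under {D} L still reaches {E,X} ∋ E.
L↔E cannot be blocked by any observed set — no back-door set.
{B}: (i) intercepts every directed L→E path; (ii) no back-door L→{B}; (iii) {L} blocks every back-door {B}→E. Front-door holds.
P(E|do(L)) = Σ_{B} P(B|L) Σ_{L'} P(E|B,L')P(L').

P(E|do(L)): frontdoor, adjust for {B}.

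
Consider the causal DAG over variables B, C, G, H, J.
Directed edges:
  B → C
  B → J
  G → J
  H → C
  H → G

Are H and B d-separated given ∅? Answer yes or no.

Yes — H ⊥ B | ∅.

Bayes-Ball from H | ∅ reaches {C,G,J}.
B ∉ reach(H|∅) ⇒ H ⊥ B | ∅.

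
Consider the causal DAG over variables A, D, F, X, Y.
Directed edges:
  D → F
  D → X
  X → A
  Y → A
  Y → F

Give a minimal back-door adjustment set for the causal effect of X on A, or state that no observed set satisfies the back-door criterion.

X→A: minimal back-door set ∅.

desc(X)\{X}={A}; candidates ⊆ {D,F,Y}.
∅: X⊥A given ∅ in G with X→· removed — back-door holds.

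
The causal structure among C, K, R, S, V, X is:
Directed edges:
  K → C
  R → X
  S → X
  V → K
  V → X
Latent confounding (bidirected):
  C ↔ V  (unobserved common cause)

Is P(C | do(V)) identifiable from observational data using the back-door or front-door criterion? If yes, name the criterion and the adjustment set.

P(C|do(V)): frontdoor, adjust for {K}.

desc(V)\{V}={C,K,X}; candidates ⊆ {R,S}.
V↔C: latent back-door arc(s) into V.
size 0: {}; under {} V still reaches {C} ∋ C.
size 1: {R}, {S}; under {R} V still reaches {C} ∋ C.
size 2: {R,S}; under {R,S} V still reaches {C} ∋ C.
V↔C cannot be blocked by any observed set — no back-door set.
{K}: (i) intercepts every directed V→C path; (ii) no back-door V→{K}; (iii) {V} blocks every back-door {K}→C. Front-door holds.
P(C|do(V)) = Σ_{K} P(K|V) Σ_{V'} P(C|K,V')P(V').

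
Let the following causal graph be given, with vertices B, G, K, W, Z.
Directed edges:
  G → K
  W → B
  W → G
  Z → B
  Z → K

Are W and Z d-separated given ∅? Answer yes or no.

Bayes-Ball from W | ∅ reaches {B,G,K}.
Z ∉ reach(W|∅) ⇒ W ⊥ Z | ∅.

Yes — W ⊥ Z | ∅.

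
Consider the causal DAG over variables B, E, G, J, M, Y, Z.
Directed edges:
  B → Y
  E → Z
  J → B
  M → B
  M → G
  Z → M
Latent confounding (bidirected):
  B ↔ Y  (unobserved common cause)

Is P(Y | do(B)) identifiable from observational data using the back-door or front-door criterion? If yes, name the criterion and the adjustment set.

P(Y|do(B)): not identifiable (no BD/FD set).

desc(B)\{B}={Y}; candidates ⊆ {E,G,J,M,Z}.
B↔Y: latent back-door arc(s) into B.
size 0: {}; under {} B still reaches {E,G,J,M,Y,Z} ∋ Y.
size 1: {E}, {G}, {J} …(+2); under {E} B still reaches {G,J,M,Y,Z} ∋ Y.
size 2: {E,G}, {E,J}, {E,M} …(+7); under {E,G} B still reaches {J,M,Y,Z} ∋ Y.
B↔Y cannot be blocked by any observed set — no back-door set.
No mediator lies on a directed B→…→Y path.
Neither criterion identifies P(Y|do(B)) in this graph.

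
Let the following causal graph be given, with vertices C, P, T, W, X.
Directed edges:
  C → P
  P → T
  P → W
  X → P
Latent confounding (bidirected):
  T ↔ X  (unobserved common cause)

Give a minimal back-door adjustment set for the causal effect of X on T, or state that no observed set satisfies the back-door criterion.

X→T: no observed back-door set.

desc(X)\{X}={P,T,W}; candidates ⊆ {C}.
X↔T: latent back-door arc(s) into X.
size 0: {}; under {} X still reaches {T} ∋ T.
size 1: {C}; under {C} X still reaches {T} ∋ T.
X↔T cannot be blocked by any observed set — no back-door set.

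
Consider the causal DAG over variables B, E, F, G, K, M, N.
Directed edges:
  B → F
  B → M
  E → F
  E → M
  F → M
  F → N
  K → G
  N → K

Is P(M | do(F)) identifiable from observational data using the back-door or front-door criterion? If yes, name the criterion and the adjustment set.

P(M|do(F)): backdoor, adjust for {B, E}.

desc(F)\{F}={G,K,M,N}; candidates ⊆ {B,E}.
size 0: {}; under {} F still reaches {B,E,M} ∋ M.
size 1: {B}, {E}; under {B} F still reaches {E,M} ∋ M.
{B,E}: F⊥M given {B,E} in G with F→· removed — back-door holds.
P(M|do(F)) = Σ_{B,E} P(M|F,B,E)·P(B,E).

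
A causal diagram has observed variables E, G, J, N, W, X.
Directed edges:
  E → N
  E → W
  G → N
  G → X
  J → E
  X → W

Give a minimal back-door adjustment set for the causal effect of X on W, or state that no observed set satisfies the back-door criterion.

desc(X)\{X}={W}; candidates ⊆ {E,G,J,N}.
∅: X⊥W given ∅ in G with X→· removed — back-door holds.

X→W: minimal back-door set ∅.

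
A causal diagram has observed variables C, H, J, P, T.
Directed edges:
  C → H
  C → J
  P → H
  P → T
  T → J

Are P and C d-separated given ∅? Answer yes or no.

Bayes-Ball from P | ∅ reaches {H,J,T}.
C ∉ reach(P|∅) ⇒ P ⊥ C | ∅.

Yes — P ⊥ C | ∅.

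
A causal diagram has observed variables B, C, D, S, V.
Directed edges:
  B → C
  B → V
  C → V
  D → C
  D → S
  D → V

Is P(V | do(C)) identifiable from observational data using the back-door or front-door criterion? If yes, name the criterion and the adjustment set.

desc(C)\{C}={V}; candidates ⊆ {B,D,S}.
size 0: {}; under {} C still reaches {B,D,S,V} ∋ V.
size 1: {B}, {D}, {S}; under {B} C still reaches {D,S,V} ∋ V.
{B,D}: C⊥V given {B,D} in G with C→· removed — back-door holds.
P(V|do(C)) = Σ_{B,D} P(V|C,B,D)·P(B,D).

P(V|do(C)): backdoor, adjust for {B, D}.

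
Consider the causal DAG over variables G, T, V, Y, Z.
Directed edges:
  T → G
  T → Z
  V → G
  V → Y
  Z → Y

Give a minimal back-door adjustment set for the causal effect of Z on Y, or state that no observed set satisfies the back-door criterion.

Z→Y: minimal back-door set ∅.

desc(Z)\{Z}={Y}; candidates ⊆ {G,T,V}.
∅: Z⊥Y given ∅ in G with Z→· removed — back-door holds.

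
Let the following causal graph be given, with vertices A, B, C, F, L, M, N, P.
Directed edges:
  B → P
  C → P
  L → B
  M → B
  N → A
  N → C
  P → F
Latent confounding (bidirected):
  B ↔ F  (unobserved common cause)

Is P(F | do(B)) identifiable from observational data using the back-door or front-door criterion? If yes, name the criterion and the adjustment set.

P(F|do(B)): frontdoor, adjust for {P}.

desc(B)\{B}={F,P}; candidates ⊆ {A,C,L,M,N}.
B↔F: latent back-door arc(s) into B.
size 0: {}; under {} B still reaches {F,L,M} ∋ F.
size 1: {A}, {C}, {L} …(+2); under {A} B still reaches {F,L,M} ∋ F.
size 2: {A,C}, {A,L}, {A,M} …(+7); under {A,C} B still reaches {F,L,M} ∋ F.
B↔F cannot be blocked by any observed set — no back-door set.
{P}: (i) intercepts every directed B→F path; (ii) no back-door B→{P}; (iii) {B} blocks every back-door {P}→F. Front-door holds.
P(F|do(B)) = Σ_{P} P(P|B) Σ_{B'} P(F|P,B')P(B').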